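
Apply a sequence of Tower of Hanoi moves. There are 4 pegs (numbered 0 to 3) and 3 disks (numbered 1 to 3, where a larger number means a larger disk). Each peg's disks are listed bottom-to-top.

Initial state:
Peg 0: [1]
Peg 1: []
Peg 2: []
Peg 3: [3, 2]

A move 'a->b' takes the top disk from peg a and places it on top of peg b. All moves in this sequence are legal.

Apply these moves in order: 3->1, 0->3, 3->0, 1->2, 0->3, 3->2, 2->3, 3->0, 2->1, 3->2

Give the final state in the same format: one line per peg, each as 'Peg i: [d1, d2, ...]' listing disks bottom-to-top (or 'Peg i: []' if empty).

After move 1 (3->1):
Peg 0: [1]
Peg 1: [2]
Peg 2: []
Peg 3: [3]

After move 2 (0->3):
Peg 0: []
Peg 1: [2]
Peg 2: []
Peg 3: [3, 1]

After move 3 (3->0):
Peg 0: [1]
Peg 1: [2]
Peg 2: []
Peg 3: [3]

After move 4 (1->2):
Peg 0: [1]
Peg 1: []
Peg 2: [2]
Peg 3: [3]

After move 5 (0->3):
Peg 0: []
Peg 1: []
Peg 2: [2]
Peg 3: [3, 1]

After move 6 (3->2):
Peg 0: []
Peg 1: []
Peg 2: [2, 1]
Peg 3: [3]

After move 7 (2->3):
Peg 0: []
Peg 1: []
Peg 2: [2]
Peg 3: [3, 1]

After move 8 (3->0):
Peg 0: [1]
Peg 1: []
Peg 2: [2]
Peg 3: [3]

After move 9 (2->1):
Peg 0: [1]
Peg 1: [2]
Peg 2: []
Peg 3: [3]

After move 10 (3->2):
Peg 0: [1]
Peg 1: [2]
Peg 2: [3]
Peg 3: []

Answer: Peg 0: [1]
Peg 1: [2]
Peg 2: [3]
Peg 3: []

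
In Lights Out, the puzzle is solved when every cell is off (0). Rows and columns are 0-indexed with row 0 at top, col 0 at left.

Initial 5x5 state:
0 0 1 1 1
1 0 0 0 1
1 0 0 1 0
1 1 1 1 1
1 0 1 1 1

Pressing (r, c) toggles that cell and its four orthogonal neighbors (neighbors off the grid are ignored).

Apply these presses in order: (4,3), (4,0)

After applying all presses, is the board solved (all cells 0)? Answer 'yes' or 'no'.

After press 1 at (4,3):
0 0 1 1 1
1 0 0 0 1
1 0 0 1 0
1 1 1 0 1
1 0 0 0 0

After press 2 at (4,0):
0 0 1 1 1
1 0 0 0 1
1 0 0 1 0
0 1 1 0 1
0 1 0 0 0

Lights still on: 11

Answer: no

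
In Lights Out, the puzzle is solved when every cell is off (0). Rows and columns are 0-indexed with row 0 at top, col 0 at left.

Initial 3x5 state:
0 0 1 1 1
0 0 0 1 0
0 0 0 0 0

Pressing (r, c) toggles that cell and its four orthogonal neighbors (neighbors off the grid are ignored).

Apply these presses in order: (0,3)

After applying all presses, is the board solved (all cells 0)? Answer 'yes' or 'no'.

After press 1 at (0,3):
0 0 0 0 0
0 0 0 0 0
0 0 0 0 0

Lights still on: 0

Answer: yes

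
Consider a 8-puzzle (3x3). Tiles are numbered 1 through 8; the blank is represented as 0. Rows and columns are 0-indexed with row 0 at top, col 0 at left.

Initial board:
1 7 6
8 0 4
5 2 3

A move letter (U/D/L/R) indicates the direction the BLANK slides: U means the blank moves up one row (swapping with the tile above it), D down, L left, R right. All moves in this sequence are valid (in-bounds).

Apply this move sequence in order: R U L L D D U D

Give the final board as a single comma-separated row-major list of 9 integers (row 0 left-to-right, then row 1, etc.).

Answer: 8, 1, 7, 5, 4, 6, 0, 2, 3

Derivation:
After move 1 (R):
1 7 6
8 4 0
5 2 3

After move 2 (U):
1 7 0
8 4 6
5 2 3

After move 3 (L):
1 0 7
8 4 6
5 2 3

After move 4 (L):
0 1 7
8 4 6
5 2 3

After move 5 (D):
8 1 7
0 4 6
5 2 3

After move 6 (D):
8 1 7
5 4 6
0 2 3

After move 7 (U):
8 1 7
0 4 6
5 2 3

After move 8 (D):
8 1 7
5 4 6
0 2 3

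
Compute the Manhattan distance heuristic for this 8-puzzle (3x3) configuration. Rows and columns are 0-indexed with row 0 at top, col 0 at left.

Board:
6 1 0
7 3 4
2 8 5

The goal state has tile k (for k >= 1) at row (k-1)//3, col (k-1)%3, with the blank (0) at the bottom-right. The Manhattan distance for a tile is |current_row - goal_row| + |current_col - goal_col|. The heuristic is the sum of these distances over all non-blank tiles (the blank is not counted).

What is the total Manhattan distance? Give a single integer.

Tile 6: (0,0)->(1,2) = 3
Tile 1: (0,1)->(0,0) = 1
Tile 7: (1,0)->(2,0) = 1
Tile 3: (1,1)->(0,2) = 2
Tile 4: (1,2)->(1,0) = 2
Tile 2: (2,0)->(0,1) = 3
Tile 8: (2,1)->(2,1) = 0
Tile 5: (2,2)->(1,1) = 2
Sum: 3 + 1 + 1 + 2 + 2 + 3 + 0 + 2 = 14

Answer: 14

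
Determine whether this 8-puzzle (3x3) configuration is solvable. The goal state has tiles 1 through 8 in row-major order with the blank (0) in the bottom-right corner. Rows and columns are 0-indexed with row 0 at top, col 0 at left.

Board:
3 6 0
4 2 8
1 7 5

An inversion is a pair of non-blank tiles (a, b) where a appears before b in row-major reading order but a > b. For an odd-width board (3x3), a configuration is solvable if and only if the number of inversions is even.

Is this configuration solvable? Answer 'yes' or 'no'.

Answer: no

Derivation:
Inversions (pairs i<j in row-major order where tile[i] > tile[j] > 0): 13
13 is odd, so the puzzle is not solvable.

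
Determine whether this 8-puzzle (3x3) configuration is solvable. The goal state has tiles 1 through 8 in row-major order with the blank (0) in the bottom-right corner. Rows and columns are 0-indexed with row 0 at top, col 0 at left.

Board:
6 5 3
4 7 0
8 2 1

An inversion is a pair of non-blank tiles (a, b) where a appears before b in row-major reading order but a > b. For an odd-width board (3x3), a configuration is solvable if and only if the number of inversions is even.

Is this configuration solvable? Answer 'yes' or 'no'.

Answer: yes

Derivation:
Inversions (pairs i<j in row-major order where tile[i] > tile[j] > 0): 18
18 is even, so the puzzle is solvable.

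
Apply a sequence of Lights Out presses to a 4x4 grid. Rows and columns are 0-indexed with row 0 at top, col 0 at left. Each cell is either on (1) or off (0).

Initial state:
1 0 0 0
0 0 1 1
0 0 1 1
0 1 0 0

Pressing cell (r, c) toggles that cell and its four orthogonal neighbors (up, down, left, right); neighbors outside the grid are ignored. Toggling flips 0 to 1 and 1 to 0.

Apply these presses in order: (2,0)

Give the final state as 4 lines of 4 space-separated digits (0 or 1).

After press 1 at (2,0):
1 0 0 0
1 0 1 1
1 1 1 1
1 1 0 0

Answer: 1 0 0 0
1 0 1 1
1 1 1 1
1 1 0 0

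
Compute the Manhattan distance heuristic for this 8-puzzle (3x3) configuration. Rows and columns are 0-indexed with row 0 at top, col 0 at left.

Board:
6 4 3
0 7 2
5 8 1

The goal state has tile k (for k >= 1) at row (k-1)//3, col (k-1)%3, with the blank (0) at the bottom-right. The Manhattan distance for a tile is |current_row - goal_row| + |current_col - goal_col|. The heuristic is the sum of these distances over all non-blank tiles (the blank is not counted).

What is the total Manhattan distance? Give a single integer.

Answer: 15

Derivation:
Tile 6: at (0,0), goal (1,2), distance |0-1|+|0-2| = 3
Tile 4: at (0,1), goal (1,0), distance |0-1|+|1-0| = 2
Tile 3: at (0,2), goal (0,2), distance |0-0|+|2-2| = 0
Tile 7: at (1,1), goal (2,0), distance |1-2|+|1-0| = 2
Tile 2: at (1,2), goal (0,1), distance |1-0|+|2-1| = 2
Tile 5: at (2,0), goal (1,1), distance |2-1|+|0-1| = 2
Tile 8: at (2,1), goal (2,1), distance |2-2|+|1-1| = 0
Tile 1: at (2,2), goal (0,0), distance |2-0|+|2-0| = 4
Sum: 3 + 2 + 0 + 2 + 2 + 2 + 0 + 4 = 15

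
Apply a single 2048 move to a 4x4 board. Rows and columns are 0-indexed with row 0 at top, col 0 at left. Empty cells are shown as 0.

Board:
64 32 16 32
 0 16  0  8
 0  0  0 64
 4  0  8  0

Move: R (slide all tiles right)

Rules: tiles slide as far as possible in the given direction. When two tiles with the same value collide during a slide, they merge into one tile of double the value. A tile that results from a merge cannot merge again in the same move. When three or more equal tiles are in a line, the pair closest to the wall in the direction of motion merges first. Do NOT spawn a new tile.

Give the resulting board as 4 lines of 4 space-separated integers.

Slide right:
row 0: [64, 32, 16, 32] -> [64, 32, 16, 32]
row 1: [0, 16, 0, 8] -> [0, 0, 16, 8]
row 2: [0, 0, 0, 64] -> [0, 0, 0, 64]
row 3: [4, 0, 8, 0] -> [0, 0, 4, 8]

Answer: 64 32 16 32
 0  0 16  8
 0  0  0 64
 0  0  4  8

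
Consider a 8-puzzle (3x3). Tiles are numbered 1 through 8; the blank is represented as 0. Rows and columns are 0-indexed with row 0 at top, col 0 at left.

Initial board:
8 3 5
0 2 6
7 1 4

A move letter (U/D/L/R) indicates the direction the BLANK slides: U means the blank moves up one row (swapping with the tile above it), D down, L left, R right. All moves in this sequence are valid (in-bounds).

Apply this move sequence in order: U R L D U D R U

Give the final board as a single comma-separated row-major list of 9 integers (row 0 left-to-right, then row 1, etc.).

After move 1 (U):
0 3 5
8 2 6
7 1 4

After move 2 (R):
3 0 5
8 2 6
7 1 4

After move 3 (L):
0 3 5
8 2 6
7 1 4

After move 4 (D):
8 3 5
0 2 6
7 1 4

After move 5 (U):
0 3 5
8 2 6
7 1 4

After move 6 (D):
8 3 5
0 2 6
7 1 4

After move 7 (R):
8 3 5
2 0 6
7 1 4

After move 8 (U):
8 0 5
2 3 6
7 1 4

Answer: 8, 0, 5, 2, 3, 6, 7, 1, 4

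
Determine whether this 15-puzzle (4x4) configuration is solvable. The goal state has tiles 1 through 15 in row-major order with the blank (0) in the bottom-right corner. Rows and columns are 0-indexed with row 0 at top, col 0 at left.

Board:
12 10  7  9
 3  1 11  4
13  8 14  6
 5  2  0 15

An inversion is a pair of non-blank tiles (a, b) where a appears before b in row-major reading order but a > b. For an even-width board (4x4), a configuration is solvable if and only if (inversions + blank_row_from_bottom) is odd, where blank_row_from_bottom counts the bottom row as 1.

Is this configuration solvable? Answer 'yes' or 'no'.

Answer: yes

Derivation:
Inversions: 54
Blank is in row 3 (0-indexed from top), which is row 1 counting from the bottom (bottom = 1).
54 + 1 = 55, which is odd, so the puzzle is solvable.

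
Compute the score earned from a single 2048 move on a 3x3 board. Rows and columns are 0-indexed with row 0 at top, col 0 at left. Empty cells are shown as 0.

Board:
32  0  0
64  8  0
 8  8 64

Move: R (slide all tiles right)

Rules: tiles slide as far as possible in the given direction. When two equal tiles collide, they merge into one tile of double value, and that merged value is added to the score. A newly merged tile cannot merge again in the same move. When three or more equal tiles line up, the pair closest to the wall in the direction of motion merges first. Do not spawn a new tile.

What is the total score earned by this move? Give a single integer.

Answer: 16

Derivation:
Slide right:
row 0: [32, 0, 0] -> [0, 0, 32]  score +0 (running 0)
row 1: [64, 8, 0] -> [0, 64, 8]  score +0 (running 0)
row 2: [8, 8, 64] -> [0, 16, 64]  score +16 (running 16)
Board after move:
 0  0 32
 0 64  8
 0 16 64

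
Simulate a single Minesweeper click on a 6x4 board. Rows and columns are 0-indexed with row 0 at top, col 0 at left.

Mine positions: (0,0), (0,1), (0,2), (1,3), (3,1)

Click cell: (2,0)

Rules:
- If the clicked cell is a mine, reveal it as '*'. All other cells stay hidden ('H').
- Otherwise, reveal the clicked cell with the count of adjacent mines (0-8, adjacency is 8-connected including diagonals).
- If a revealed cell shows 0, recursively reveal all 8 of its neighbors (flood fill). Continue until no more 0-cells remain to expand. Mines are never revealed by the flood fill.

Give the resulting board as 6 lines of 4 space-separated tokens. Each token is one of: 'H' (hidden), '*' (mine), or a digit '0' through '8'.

H H H H
H H H H
1 H H H
H H H H
H H H H
H H H H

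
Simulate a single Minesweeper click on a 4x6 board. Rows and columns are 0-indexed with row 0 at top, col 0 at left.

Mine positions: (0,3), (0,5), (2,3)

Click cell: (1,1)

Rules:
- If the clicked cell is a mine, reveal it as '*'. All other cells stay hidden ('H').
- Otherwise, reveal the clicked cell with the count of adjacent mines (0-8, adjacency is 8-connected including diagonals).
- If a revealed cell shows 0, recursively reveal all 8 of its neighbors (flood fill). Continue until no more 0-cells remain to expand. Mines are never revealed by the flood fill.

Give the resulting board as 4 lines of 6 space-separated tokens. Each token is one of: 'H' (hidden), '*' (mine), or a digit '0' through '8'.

0 0 1 H H H
0 0 2 H H H
0 0 1 H H H
0 0 1 H H H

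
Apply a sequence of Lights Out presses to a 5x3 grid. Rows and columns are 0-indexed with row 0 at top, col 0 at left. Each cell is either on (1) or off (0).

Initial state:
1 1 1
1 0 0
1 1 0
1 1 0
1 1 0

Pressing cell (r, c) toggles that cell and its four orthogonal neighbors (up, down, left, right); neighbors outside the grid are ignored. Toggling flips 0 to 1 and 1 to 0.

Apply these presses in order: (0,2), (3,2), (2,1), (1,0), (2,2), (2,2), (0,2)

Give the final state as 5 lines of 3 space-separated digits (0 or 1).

After press 1 at (0,2):
1 0 0
1 0 1
1 1 0
1 1 0
1 1 0

After press 2 at (3,2):
1 0 0
1 0 1
1 1 1
1 0 1
1 1 1

After press 3 at (2,1):
1 0 0
1 1 1
0 0 0
1 1 1
1 1 1

After press 4 at (1,0):
0 0 0
0 0 1
1 0 0
1 1 1
1 1 1

After press 5 at (2,2):
0 0 0
0 0 0
1 1 1
1 1 0
1 1 1

After press 6 at (2,2):
0 0 0
0 0 1
1 0 0
1 1 1
1 1 1

After press 7 at (0,2):
0 1 1
0 0 0
1 0 0
1 1 1
1 1 1

Answer: 0 1 1
0 0 0
1 0 0
1 1 1
1 1 1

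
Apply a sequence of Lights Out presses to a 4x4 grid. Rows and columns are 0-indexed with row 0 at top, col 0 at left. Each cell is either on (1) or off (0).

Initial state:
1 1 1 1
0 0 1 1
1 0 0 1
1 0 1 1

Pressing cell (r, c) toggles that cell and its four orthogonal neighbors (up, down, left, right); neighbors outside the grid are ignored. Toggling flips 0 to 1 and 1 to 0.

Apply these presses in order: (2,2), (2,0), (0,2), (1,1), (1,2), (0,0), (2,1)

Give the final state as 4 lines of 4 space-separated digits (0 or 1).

After press 1 at (2,2):
1 1 1 1
0 0 0 1
1 1 1 0
1 0 0 1

After press 2 at (2,0):
1 1 1 1
1 0 0 1
0 0 1 0
0 0 0 1

After press 3 at (0,2):
1 0 0 0
1 0 1 1
0 0 1 0
0 0 0 1

After press 4 at (1,1):
1 1 0 0
0 1 0 1
0 1 1 0
0 0 0 1

After press 5 at (1,2):
1 1 1 0
0 0 1 0
0 1 0 0
0 0 0 1

After press 6 at (0,0):
0 0 1 0
1 0 1 0
0 1 0 0
0 0 0 1

After press 7 at (2,1):
0 0 1 0
1 1 1 0
1 0 1 0
0 1 0 1

Answer: 0 0 1 0
1 1 1 0
1 0 1 0
0 1 0 1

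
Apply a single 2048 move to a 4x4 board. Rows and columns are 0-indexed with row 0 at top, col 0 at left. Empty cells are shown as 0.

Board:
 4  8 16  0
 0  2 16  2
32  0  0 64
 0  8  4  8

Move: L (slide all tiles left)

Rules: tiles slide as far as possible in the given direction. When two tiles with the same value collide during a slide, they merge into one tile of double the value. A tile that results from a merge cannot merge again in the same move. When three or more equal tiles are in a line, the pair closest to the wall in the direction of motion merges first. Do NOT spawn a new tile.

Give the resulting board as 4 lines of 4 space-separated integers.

Answer:  4  8 16  0
 2 16  2  0
32 64  0  0
 8  4  8  0

Derivation:
Slide left:
row 0: [4, 8, 16, 0] -> [4, 8, 16, 0]
row 1: [0, 2, 16, 2] -> [2, 16, 2, 0]
row 2: [32, 0, 0, 64] -> [32, 64, 0, 0]
row 3: [0, 8, 4, 8] -> [8, 4, 8, 0]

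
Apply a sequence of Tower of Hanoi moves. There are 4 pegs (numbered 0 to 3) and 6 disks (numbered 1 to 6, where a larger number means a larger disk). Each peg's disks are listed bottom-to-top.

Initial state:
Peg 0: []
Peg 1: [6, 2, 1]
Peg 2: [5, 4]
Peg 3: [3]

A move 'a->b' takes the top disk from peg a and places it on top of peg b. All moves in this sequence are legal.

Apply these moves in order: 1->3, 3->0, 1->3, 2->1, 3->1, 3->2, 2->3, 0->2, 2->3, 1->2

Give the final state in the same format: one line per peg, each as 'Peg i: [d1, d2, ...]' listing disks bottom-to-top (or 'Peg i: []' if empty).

After move 1 (1->3):
Peg 0: []
Peg 1: [6, 2]
Peg 2: [5, 4]
Peg 3: [3, 1]

After move 2 (3->0):
Peg 0: [1]
Peg 1: [6, 2]
Peg 2: [5, 4]
Peg 3: [3]

After move 3 (1->3):
Peg 0: [1]
Peg 1: [6]
Peg 2: [5, 4]
Peg 3: [3, 2]

After move 4 (2->1):
Peg 0: [1]
Peg 1: [6, 4]
Peg 2: [5]
Peg 3: [3, 2]

After move 5 (3->1):
Peg 0: [1]
Peg 1: [6, 4, 2]
Peg 2: [5]
Peg 3: [3]

After move 6 (3->2):
Peg 0: [1]
Peg 1: [6, 4, 2]
Peg 2: [5, 3]
Peg 3: []

After move 7 (2->3):
Peg 0: [1]
Peg 1: [6, 4, 2]
Peg 2: [5]
Peg 3: [3]

After move 8 (0->2):
Peg 0: []
Peg 1: [6, 4, 2]
Peg 2: [5, 1]
Peg 3: [3]

After move 9 (2->3):
Peg 0: []
Peg 1: [6, 4, 2]
Peg 2: [5]
Peg 3: [3, 1]

After move 10 (1->2):
Peg 0: []
Peg 1: [6, 4]
Peg 2: [5, 2]
Peg 3: [3, 1]

Answer: Peg 0: []
Peg 1: [6, 4]
Peg 2: [5, 2]
Peg 3: [3, 1]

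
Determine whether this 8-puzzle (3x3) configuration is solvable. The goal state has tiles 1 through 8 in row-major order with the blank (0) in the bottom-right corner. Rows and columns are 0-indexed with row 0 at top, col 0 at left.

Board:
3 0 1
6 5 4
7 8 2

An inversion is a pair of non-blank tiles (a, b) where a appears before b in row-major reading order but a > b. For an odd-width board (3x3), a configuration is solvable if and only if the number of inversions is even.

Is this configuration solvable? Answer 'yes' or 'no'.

Answer: yes

Derivation:
Inversions (pairs i<j in row-major order where tile[i] > tile[j] > 0): 10
10 is even, so the puzzle is solvable.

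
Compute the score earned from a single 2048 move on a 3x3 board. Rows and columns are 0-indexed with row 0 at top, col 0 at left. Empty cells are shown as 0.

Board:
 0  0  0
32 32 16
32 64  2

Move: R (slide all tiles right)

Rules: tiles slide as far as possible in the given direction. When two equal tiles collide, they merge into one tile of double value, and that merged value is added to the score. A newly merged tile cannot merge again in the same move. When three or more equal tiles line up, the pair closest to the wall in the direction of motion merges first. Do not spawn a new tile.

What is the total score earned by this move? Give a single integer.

Slide right:
row 0: [0, 0, 0] -> [0, 0, 0]  score +0 (running 0)
row 1: [32, 32, 16] -> [0, 64, 16]  score +64 (running 64)
row 2: [32, 64, 2] -> [32, 64, 2]  score +0 (running 64)
Board after move:
 0  0  0
 0 64 16
32 64  2

Answer: 64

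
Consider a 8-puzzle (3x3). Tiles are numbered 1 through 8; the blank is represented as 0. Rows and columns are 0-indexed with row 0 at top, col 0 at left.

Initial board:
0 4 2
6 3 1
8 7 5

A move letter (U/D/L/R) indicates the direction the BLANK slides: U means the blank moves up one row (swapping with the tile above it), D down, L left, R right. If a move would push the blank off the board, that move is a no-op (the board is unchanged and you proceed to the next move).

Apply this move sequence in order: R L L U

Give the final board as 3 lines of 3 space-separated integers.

Answer: 0 4 2
6 3 1
8 7 5

Derivation:
After move 1 (R):
4 0 2
6 3 1
8 7 5

After move 2 (L):
0 4 2
6 3 1
8 7 5

After move 3 (L):
0 4 2
6 3 1
8 7 5

After move 4 (U):
0 4 2
6 3 1
8 7 5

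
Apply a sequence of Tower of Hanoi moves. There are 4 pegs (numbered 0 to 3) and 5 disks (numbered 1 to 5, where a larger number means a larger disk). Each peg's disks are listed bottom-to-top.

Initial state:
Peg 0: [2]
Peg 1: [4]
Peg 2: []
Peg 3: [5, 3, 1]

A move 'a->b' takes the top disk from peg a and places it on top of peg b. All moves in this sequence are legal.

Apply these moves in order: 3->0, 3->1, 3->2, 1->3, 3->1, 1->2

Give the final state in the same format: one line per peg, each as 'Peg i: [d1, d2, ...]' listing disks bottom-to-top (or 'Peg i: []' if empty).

After move 1 (3->0):
Peg 0: [2, 1]
Peg 1: [4]
Peg 2: []
Peg 3: [5, 3]

After move 2 (3->1):
Peg 0: [2, 1]
Peg 1: [4, 3]
Peg 2: []
Peg 3: [5]

After move 3 (3->2):
Peg 0: [2, 1]
Peg 1: [4, 3]
Peg 2: [5]
Peg 3: []

After move 4 (1->3):
Peg 0: [2, 1]
Peg 1: [4]
Peg 2: [5]
Peg 3: [3]

After move 5 (3->1):
Peg 0: [2, 1]
Peg 1: [4, 3]
Peg 2: [5]
Peg 3: []

After move 6 (1->2):
Peg 0: [2, 1]
Peg 1: [4]
Peg 2: [5, 3]
Peg 3: []

Answer: Peg 0: [2, 1]
Peg 1: [4]
Peg 2: [5, 3]
Peg 3: []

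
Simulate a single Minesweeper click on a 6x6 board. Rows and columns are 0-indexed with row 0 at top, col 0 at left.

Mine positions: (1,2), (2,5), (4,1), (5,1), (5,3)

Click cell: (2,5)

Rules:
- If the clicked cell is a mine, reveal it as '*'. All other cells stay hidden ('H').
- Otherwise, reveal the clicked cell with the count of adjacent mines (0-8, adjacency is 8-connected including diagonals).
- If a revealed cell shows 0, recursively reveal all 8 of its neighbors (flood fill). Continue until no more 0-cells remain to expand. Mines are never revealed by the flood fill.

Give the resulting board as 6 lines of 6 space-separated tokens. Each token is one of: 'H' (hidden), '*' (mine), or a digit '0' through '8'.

H H H H H H
H H H H H H
H H H H H *
H H H H H H
H H H H H H
H H H H H H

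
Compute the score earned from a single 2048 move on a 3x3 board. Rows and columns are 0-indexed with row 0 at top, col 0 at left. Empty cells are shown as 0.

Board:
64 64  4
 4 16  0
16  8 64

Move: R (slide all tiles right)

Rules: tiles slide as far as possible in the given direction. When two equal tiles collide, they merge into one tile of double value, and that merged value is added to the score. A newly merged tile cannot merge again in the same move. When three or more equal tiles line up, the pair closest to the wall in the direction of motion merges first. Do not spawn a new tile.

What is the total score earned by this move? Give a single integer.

Slide right:
row 0: [64, 64, 4] -> [0, 128, 4]  score +128 (running 128)
row 1: [4, 16, 0] -> [0, 4, 16]  score +0 (running 128)
row 2: [16, 8, 64] -> [16, 8, 64]  score +0 (running 128)
Board after move:
  0 128   4
  0   4  16
 16   8  64

Answer: 128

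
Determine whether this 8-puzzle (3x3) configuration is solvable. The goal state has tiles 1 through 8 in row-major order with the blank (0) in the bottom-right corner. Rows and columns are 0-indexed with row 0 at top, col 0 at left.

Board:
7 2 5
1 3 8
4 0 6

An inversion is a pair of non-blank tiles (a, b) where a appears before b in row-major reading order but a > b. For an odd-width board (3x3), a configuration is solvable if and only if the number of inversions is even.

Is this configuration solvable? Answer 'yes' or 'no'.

Answer: yes

Derivation:
Inversions (pairs i<j in row-major order where tile[i] > tile[j] > 0): 12
12 is even, so the puzzle is solvable.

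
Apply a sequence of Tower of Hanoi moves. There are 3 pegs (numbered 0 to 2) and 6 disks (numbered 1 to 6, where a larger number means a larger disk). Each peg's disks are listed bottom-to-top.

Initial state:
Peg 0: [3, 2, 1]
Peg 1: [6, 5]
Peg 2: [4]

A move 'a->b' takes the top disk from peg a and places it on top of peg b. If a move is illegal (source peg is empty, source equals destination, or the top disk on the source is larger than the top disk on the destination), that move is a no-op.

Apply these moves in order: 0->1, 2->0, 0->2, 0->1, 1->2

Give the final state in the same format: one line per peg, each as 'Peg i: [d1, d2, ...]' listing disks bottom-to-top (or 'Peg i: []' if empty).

After move 1 (0->1):
Peg 0: [3, 2]
Peg 1: [6, 5, 1]
Peg 2: [4]

After move 2 (2->0):
Peg 0: [3, 2]
Peg 1: [6, 5, 1]
Peg 2: [4]

After move 3 (0->2):
Peg 0: [3]
Peg 1: [6, 5, 1]
Peg 2: [4, 2]

After move 4 (0->1):
Peg 0: [3]
Peg 1: [6, 5, 1]
Peg 2: [4, 2]

After move 5 (1->2):
Peg 0: [3]
Peg 1: [6, 5]
Peg 2: [4, 2, 1]

Answer: Peg 0: [3]
Peg 1: [6, 5]
Peg 2: [4, 2, 1]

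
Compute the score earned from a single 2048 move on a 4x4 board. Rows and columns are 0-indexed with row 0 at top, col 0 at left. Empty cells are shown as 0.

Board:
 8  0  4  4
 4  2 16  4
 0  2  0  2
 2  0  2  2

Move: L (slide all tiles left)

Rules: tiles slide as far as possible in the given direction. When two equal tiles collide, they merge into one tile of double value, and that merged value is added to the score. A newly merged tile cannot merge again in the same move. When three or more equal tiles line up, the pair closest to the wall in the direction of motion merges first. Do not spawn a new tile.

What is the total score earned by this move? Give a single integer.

Answer: 16

Derivation:
Slide left:
row 0: [8, 0, 4, 4] -> [8, 8, 0, 0]  score +8 (running 8)
row 1: [4, 2, 16, 4] -> [4, 2, 16, 4]  score +0 (running 8)
row 2: [0, 2, 0, 2] -> [4, 0, 0, 0]  score +4 (running 12)
row 3: [2, 0, 2, 2] -> [4, 2, 0, 0]  score +4 (running 16)
Board after move:
 8  8  0  0
 4  2 16  4
 4  0  0  0
 4  2  0  0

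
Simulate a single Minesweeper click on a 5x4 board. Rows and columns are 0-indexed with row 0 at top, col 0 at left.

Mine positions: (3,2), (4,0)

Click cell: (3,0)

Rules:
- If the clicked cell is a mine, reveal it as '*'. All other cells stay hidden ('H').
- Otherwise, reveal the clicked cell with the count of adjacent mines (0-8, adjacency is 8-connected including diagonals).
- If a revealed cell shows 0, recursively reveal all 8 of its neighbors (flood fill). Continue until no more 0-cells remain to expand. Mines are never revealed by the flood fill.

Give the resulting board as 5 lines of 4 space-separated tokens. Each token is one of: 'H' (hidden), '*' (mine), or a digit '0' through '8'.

H H H H
H H H H
H H H H
1 H H H
H H H H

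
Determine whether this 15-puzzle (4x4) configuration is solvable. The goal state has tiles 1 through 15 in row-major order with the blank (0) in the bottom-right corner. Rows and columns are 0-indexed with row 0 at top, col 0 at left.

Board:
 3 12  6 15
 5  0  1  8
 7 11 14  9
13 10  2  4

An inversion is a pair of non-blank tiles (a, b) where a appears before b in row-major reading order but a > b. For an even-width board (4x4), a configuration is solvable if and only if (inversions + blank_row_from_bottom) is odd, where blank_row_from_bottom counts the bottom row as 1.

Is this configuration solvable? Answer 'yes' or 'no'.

Inversions: 51
Blank is in row 1 (0-indexed from top), which is row 3 counting from the bottom (bottom = 1).
51 + 3 = 54, which is even, so the puzzle is not solvable.

Answer: no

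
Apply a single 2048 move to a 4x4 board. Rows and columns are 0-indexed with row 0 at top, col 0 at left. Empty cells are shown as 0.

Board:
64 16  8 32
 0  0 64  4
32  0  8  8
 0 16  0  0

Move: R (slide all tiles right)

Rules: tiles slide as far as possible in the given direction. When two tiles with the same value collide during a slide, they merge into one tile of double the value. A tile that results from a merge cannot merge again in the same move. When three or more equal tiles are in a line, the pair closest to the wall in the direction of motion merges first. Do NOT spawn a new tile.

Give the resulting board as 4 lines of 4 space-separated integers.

Answer: 64 16  8 32
 0  0 64  4
 0  0 32 16
 0  0  0 16

Derivation:
Slide right:
row 0: [64, 16, 8, 32] -> [64, 16, 8, 32]
row 1: [0, 0, 64, 4] -> [0, 0, 64, 4]
row 2: [32, 0, 8, 8] -> [0, 0, 32, 16]
row 3: [0, 16, 0, 0] -> [0, 0, 0, 16]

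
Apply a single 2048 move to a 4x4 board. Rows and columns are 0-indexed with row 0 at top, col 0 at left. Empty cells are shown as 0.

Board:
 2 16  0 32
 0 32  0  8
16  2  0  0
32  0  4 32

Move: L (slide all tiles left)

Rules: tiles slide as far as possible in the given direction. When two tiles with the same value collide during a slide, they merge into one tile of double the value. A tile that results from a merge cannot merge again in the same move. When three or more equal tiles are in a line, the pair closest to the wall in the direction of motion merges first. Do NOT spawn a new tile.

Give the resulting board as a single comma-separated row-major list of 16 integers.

Answer: 2, 16, 32, 0, 32, 8, 0, 0, 16, 2, 0, 0, 32, 4, 32, 0

Derivation:
Slide left:
row 0: [2, 16, 0, 32] -> [2, 16, 32, 0]
row 1: [0, 32, 0, 8] -> [32, 8, 0, 0]
row 2: [16, 2, 0, 0] -> [16, 2, 0, 0]
row 3: [32, 0, 4, 32] -> [32, 4, 32, 0]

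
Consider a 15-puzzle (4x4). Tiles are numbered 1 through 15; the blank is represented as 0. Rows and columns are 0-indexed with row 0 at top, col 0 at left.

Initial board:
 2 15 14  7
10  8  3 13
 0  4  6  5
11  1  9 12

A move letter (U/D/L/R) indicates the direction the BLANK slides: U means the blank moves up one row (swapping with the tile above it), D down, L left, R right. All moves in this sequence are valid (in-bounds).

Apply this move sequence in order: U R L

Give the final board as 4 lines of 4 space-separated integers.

After move 1 (U):
 2 15 14  7
 0  8  3 13
10  4  6  5
11  1  9 12

After move 2 (R):
 2 15 14  7
 8  0  3 13
10  4  6  5
11  1  9 12

After move 3 (L):
 2 15 14  7
 0  8  3 13
10  4  6  5
11  1  9 12

Answer:  2 15 14  7
 0  8  3 13
10  4  6  5
11  1  9 12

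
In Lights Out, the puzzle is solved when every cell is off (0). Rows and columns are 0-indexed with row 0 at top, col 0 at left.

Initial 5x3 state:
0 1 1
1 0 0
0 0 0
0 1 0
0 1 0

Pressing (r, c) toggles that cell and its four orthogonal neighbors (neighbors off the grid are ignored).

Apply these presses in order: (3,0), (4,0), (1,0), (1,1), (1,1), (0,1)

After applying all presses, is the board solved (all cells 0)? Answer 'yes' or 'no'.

After press 1 at (3,0):
0 1 1
1 0 0
1 0 0
1 0 0
1 1 0

After press 2 at (4,0):
0 1 1
1 0 0
1 0 0
0 0 0
0 0 0

After press 3 at (1,0):
1 1 1
0 1 0
0 0 0
0 0 0
0 0 0

After press 4 at (1,1):
1 0 1
1 0 1
0 1 0
0 0 0
0 0 0

After press 5 at (1,1):
1 1 1
0 1 0
0 0 0
0 0 0
0 0 0

After press 6 at (0,1):
0 0 0
0 0 0
0 0 0
0 0 0
0 0 0

Lights still on: 0

Answer: yes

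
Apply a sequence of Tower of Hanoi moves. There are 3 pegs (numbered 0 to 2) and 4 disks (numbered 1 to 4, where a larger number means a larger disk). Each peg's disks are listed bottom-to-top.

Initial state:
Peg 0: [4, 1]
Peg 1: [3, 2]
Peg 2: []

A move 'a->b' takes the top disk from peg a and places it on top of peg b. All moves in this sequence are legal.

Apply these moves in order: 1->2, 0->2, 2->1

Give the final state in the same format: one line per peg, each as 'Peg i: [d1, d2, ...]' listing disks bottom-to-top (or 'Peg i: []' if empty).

After move 1 (1->2):
Peg 0: [4, 1]
Peg 1: [3]
Peg 2: [2]

After move 2 (0->2):
Peg 0: [4]
Peg 1: [3]
Peg 2: [2, 1]

After move 3 (2->1):
Peg 0: [4]
Peg 1: [3, 1]
Peg 2: [2]

Answer: Peg 0: [4]
Peg 1: [3, 1]
Peg 2: [2]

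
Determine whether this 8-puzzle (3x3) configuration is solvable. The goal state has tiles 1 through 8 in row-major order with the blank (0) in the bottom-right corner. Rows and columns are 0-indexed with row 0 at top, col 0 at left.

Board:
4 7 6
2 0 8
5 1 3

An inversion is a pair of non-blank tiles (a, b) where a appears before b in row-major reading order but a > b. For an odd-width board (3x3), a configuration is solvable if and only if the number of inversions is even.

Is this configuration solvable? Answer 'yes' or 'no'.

Inversions (pairs i<j in row-major order where tile[i] > tile[j] > 0): 18
18 is even, so the puzzle is solvable.

Answer: yes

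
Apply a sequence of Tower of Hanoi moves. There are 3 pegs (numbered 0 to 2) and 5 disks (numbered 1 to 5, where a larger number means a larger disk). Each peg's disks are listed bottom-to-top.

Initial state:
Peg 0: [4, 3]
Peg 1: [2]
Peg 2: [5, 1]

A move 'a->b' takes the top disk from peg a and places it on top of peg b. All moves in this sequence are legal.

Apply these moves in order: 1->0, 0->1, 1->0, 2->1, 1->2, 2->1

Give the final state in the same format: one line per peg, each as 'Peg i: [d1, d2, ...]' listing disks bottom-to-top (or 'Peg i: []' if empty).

Answer: Peg 0: [4, 3, 2]
Peg 1: [1]
Peg 2: [5]

Derivation:
After move 1 (1->0):
Peg 0: [4, 3, 2]
Peg 1: []
Peg 2: [5, 1]

After move 2 (0->1):
Peg 0: [4, 3]
Peg 1: [2]
Peg 2: [5, 1]

After move 3 (1->0):
Peg 0: [4, 3, 2]
Peg 1: []
Peg 2: [5, 1]

After move 4 (2->1):
Peg 0: [4, 3, 2]
Peg 1: [1]
Peg 2: [5]

After move 5 (1->2):
Peg 0: [4, 3, 2]
Peg 1: []
Peg 2: [5, 1]

After move 6 (2->1):
Peg 0: [4, 3, 2]
Peg 1: [1]
Peg 2: [5]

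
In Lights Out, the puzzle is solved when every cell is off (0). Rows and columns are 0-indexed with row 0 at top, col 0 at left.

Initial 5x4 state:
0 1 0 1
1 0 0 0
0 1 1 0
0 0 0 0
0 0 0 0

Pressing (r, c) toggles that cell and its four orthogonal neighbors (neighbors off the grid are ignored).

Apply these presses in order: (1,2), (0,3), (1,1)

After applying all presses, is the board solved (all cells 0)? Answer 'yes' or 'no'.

Answer: yes

Derivation:
After press 1 at (1,2):
0 1 1 1
1 1 1 1
0 1 0 0
0 0 0 0
0 0 0 0

After press 2 at (0,3):
0 1 0 0
1 1 1 0
0 1 0 0
0 0 0 0
0 0 0 0

After press 3 at (1,1):
0 0 0 0
0 0 0 0
0 0 0 0
0 0 0 0
0 0 0 0

Lights still on: 0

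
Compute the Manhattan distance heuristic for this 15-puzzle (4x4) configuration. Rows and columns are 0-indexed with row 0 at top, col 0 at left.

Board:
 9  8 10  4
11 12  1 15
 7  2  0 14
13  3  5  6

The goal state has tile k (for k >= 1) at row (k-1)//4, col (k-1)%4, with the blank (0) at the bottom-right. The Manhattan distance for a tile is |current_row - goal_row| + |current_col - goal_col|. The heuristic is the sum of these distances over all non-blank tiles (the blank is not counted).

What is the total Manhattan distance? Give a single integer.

Tile 9: (0,0)->(2,0) = 2
Tile 8: (0,1)->(1,3) = 3
Tile 10: (0,2)->(2,1) = 3
Tile 4: (0,3)->(0,3) = 0
Tile 11: (1,0)->(2,2) = 3
Tile 12: (1,1)->(2,3) = 3
Tile 1: (1,2)->(0,0) = 3
Tile 15: (1,3)->(3,2) = 3
Tile 7: (2,0)->(1,2) = 3
Tile 2: (2,1)->(0,1) = 2
Tile 14: (2,3)->(3,1) = 3
Tile 13: (3,0)->(3,0) = 0
Tile 3: (3,1)->(0,2) = 4
Tile 5: (3,2)->(1,0) = 4
Tile 6: (3,3)->(1,1) = 4
Sum: 2 + 3 + 3 + 0 + 3 + 3 + 3 + 3 + 3 + 2 + 3 + 0 + 4 + 4 + 4 = 40

Answer: 40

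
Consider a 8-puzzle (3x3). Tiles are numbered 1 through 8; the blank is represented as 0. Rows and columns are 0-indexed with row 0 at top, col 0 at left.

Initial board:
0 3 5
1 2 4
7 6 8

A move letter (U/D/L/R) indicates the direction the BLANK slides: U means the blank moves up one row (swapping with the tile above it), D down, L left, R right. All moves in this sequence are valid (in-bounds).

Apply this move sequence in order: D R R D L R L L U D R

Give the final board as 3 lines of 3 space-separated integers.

After move 1 (D):
1 3 5
0 2 4
7 6 8

After move 2 (R):
1 3 5
2 0 4
7 6 8

After move 3 (R):
1 3 5
2 4 0
7 6 8

After move 4 (D):
1 3 5
2 4 8
7 6 0

After move 5 (L):
1 3 5
2 4 8
7 0 6

After move 6 (R):
1 3 5
2 4 8
7 6 0

After move 7 (L):
1 3 5
2 4 8
7 0 6

After move 8 (L):
1 3 5
2 4 8
0 7 6

After move 9 (U):
1 3 5
0 4 8
2 7 6

After move 10 (D):
1 3 5
2 4 8
0 7 6

After move 11 (R):
1 3 5
2 4 8
7 0 6

Answer: 1 3 5
2 4 8
7 0 6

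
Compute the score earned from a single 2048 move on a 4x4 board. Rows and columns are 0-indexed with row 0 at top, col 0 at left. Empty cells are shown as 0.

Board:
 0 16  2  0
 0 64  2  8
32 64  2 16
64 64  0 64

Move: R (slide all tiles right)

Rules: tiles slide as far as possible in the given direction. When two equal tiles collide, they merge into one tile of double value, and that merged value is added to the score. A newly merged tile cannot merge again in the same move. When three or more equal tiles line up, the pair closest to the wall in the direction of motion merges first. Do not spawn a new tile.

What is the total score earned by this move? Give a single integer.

Answer: 128

Derivation:
Slide right:
row 0: [0, 16, 2, 0] -> [0, 0, 16, 2]  score +0 (running 0)
row 1: [0, 64, 2, 8] -> [0, 64, 2, 8]  score +0 (running 0)
row 2: [32, 64, 2, 16] -> [32, 64, 2, 16]  score +0 (running 0)
row 3: [64, 64, 0, 64] -> [0, 0, 64, 128]  score +128 (running 128)
Board after move:
  0   0  16   2
  0  64   2   8
 32  64   2  16
  0   0  64 128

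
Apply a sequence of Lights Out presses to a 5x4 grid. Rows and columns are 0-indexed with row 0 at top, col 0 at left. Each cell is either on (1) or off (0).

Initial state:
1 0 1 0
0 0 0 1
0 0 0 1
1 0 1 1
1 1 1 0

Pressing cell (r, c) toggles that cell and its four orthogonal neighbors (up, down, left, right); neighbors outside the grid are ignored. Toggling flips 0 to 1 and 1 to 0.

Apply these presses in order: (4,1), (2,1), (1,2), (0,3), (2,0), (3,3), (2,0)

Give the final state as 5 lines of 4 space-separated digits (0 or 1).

Answer: 1 0 1 1
0 0 1 1
1 1 0 0
1 0 0 0
0 0 0 1

Derivation:
After press 1 at (4,1):
1 0 1 0
0 0 0 1
0 0 0 1
1 1 1 1
0 0 0 0

After press 2 at (2,1):
1 0 1 0
0 1 0 1
1 1 1 1
1 0 1 1
0 0 0 0

After press 3 at (1,2):
1 0 0 0
0 0 1 0
1 1 0 1
1 0 1 1
0 0 0 0

After press 4 at (0,3):
1 0 1 1
0 0 1 1
1 1 0 1
1 0 1 1
0 0 0 0

After press 5 at (2,0):
1 0 1 1
1 0 1 1
0 0 0 1
0 0 1 1
0 0 0 0

After press 6 at (3,3):
1 0 1 1
1 0 1 1
0 0 0 0
0 0 0 0
0 0 0 1

After press 7 at (2,0):
1 0 1 1
0 0 1 1
1 1 0 0
1 0 0 0
0 0 0 1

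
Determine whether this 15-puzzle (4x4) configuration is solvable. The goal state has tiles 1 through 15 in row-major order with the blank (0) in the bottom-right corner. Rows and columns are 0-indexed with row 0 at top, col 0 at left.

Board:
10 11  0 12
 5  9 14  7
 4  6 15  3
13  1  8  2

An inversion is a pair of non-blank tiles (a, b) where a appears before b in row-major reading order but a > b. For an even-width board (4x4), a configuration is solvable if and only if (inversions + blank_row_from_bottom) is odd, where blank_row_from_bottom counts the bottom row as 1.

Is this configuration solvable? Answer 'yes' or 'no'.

Answer: no

Derivation:
Inversions: 68
Blank is in row 0 (0-indexed from top), which is row 4 counting from the bottom (bottom = 1).
68 + 4 = 72, which is even, so the puzzle is not solvable.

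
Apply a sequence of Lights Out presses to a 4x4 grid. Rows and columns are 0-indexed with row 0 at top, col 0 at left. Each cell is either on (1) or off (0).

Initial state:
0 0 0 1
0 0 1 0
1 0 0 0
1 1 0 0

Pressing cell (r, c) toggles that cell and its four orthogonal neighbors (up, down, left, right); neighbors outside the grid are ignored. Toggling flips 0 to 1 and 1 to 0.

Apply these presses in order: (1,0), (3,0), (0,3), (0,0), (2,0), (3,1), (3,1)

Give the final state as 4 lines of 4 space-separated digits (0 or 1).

Answer: 0 1 1 0
1 1 1 1
0 1 0 0
1 0 0 0

Derivation:
After press 1 at (1,0):
1 0 0 1
1 1 1 0
0 0 0 0
1 1 0 0

After press 2 at (3,0):
1 0 0 1
1 1 1 0
1 0 0 0
0 0 0 0

After press 3 at (0,3):
1 0 1 0
1 1 1 1
1 0 0 0
0 0 0 0

After press 4 at (0,0):
0 1 1 0
0 1 1 1
1 0 0 0
0 0 0 0

After press 5 at (2,0):
0 1 1 0
1 1 1 1
0 1 0 0
1 0 0 0

After press 6 at (3,1):
0 1 1 0
1 1 1 1
0 0 0 0
0 1 1 0

After press 7 at (3,1):
0 1 1 0
1 1 1 1
0 1 0 0
1 0 0 0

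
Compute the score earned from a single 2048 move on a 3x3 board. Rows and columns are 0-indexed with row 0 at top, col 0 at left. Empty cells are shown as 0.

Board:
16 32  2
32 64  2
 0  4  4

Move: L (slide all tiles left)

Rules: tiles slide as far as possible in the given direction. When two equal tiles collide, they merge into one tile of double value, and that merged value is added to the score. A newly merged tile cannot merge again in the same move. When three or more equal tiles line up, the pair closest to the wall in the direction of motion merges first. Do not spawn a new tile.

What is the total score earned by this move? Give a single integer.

Slide left:
row 0: [16, 32, 2] -> [16, 32, 2]  score +0 (running 0)
row 1: [32, 64, 2] -> [32, 64, 2]  score +0 (running 0)
row 2: [0, 4, 4] -> [8, 0, 0]  score +8 (running 8)
Board after move:
16 32  2
32 64  2
 8  0  0

Answer: 8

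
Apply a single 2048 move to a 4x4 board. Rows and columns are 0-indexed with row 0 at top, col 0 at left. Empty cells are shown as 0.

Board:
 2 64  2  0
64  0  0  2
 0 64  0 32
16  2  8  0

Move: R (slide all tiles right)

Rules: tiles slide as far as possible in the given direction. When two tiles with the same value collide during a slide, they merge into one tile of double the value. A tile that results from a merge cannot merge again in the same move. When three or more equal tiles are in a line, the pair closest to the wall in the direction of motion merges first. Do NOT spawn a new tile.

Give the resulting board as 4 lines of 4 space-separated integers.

Answer:  0  2 64  2
 0  0 64  2
 0  0 64 32
 0 16  2  8

Derivation:
Slide right:
row 0: [2, 64, 2, 0] -> [0, 2, 64, 2]
row 1: [64, 0, 0, 2] -> [0, 0, 64, 2]
row 2: [0, 64, 0, 32] -> [0, 0, 64, 32]
row 3: [16, 2, 8, 0] -> [0, 16, 2, 8]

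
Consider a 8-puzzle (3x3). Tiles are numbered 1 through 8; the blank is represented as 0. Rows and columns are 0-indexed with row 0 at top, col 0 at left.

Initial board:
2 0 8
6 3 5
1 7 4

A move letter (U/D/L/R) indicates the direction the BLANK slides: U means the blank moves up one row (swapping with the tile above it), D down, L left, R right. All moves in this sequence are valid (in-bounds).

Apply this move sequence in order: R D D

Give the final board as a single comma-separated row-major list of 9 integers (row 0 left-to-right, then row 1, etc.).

Answer: 2, 8, 5, 6, 3, 4, 1, 7, 0

Derivation:
After move 1 (R):
2 8 0
6 3 5
1 7 4

After move 2 (D):
2 8 5
6 3 0
1 7 4

After move 3 (D):
2 8 5
6 3 4
1 7 0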